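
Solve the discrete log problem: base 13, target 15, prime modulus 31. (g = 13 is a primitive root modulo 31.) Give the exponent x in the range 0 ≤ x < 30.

21

Successive powers of 13 modulo 31:
  13^0=1  13^1=13  13^2=14  13^3=27  13^4=10  13^5=6
  13^6=16  13^7=22  13^8=7  13^9=29  13^10=5  13^11=3
  13^12=8  13^13=11  13^14=19  13^15=30  13^16=18  13^17=17
  13^18=4  13^19=21  13^20=25  13^21=15
So 13^21 ≡ 15 (mod 31), giving x = 21.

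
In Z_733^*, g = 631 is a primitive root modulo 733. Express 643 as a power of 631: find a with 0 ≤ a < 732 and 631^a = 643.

382

Baby-step giant-step with m = ceil(sqrt(732)) = 28.
Baby table (631^j mod 733 for j=0..27):
  0:1  1:631  2:142  3:176  4:373  5:70  6:190  7:411
  8:592  9:455  10:502  11:106  12:183  13:392  14:331  15:689
  16:90  17:349  18:319  19:447  20:585  21:436  22:241  23:340
  24:504  25:635  26:467  27:11
Giant step factor: 631^(-28) ≡ 228 (mod 733).
Scan 643·228^i mod 733 for i = 0, 1, …:
  i=0: 643   i=1: 4   i=2: 179   i=3: 497
  i=4: 434   i=5: 730   i=6: 49   i=7: 177
  i=8: 41   i=9: 552   i=10: 513   i=11: 417
  i=12: 519   i=13: 319
Match at i=13, j=18: a = 13·28 + 18 = 382.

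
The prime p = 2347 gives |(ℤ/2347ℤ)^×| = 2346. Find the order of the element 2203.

The order of 2203 must divide p − 1 = 2346 = 2 · 3 · 17 · 23.
Divisors: 1, 2, 3, 6, 17, 23, 34, 46, 51, 69, 102, 138, 391, 782, 1173, 2346.
Check each in increasing order: 2203^1 ≡ 2203;  2203^2 ≡ 1960;  2203^3 ≡ 1747;  2203^6 ≡ 909;  2203^17 ≡ 162;  2203^23 ≡ 1744;  2203^34 ≡ 427;  2203^46 ≡ 2171;  2203^51 ≡ 1111;  2203^69 ≡ 513;  2203^102 ≡ 2146;  2203^138 ≡ 305;  2203^391 ≡ 1063;  2203^782 ≡ 1062;  2203^1173 ≡ 2346;  2203^2346 ≡ 1.
Smallest exponent giving 1 is 2346.

2346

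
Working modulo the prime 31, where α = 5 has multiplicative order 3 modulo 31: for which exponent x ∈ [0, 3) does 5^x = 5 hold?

Successive powers of 5 modulo 31:
  5^0=1  5^1=5
So 5^1 ≡ 5 (mod 31), giving x = 1.

1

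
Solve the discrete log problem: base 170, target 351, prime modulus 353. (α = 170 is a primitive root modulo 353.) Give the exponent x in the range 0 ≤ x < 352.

4

Baby-step giant-step with m = ceil(sqrt(352)) = 19.
Baby table (170^j mod 353 for j=0..18):
  0:1  1:170  2:307  3:299  4:351  5:13  6:92  7:108
  8:4  9:327  10:169  11:137  12:345  13:52  14:15  15:79
  16:16  17:249  18:323
Giant step factor: 170^(-19) ≡ 105 (mod 353).
Scan 351·105^i mod 353 for i = 0, 1, …:
  i=0: 351
Match at i=0, j=4: x = 0·19 + 4 = 4.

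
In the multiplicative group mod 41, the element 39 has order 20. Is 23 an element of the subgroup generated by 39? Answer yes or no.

⟨39⟩ has order 20; its elements mod 41 are {1, 2, 4, 5, 8, 9, 10, 16, 18, 20, 21, 23, 25, 31, 32, 33, 36, 37, 39, 40}.
23 is in this set.

yes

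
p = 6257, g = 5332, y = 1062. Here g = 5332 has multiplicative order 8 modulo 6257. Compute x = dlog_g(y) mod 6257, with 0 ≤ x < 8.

Successive powers of 5332 modulo 6257:
  5332^0=1  5332^1=5332  5332^2=4673  5332^3=1062
So 5332^3 ≡ 1062 (mod 6257), giving x = 3.

3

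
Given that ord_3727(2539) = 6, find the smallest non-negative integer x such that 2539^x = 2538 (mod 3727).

Successive powers of 2539 modulo 3727:
  2539^0=1  2539^1=2539  2539^2=2538
So 2539^2 ≡ 2538 (mod 3727), giving x = 2.

2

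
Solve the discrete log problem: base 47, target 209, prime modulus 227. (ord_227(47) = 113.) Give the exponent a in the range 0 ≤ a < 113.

Baby-step giant-step with m = ceil(sqrt(113)) = 11.
Baby table (47^j mod 227 for j=0..10):
  0:1  1:47  2:166  3:84  4:89  5:97  6:19  7:212
  8:203  9:7  10:102
Giant step factor: 47^(-11) ≡ 185 (mod 227).
Scan 209·185^i mod 227 for i = 0, 1, …:
  i=0: 209   i=1: 75   i=2: 28   i=3: 186
  i=4: 133   i=5: 89
Match at i=5, j=4: a = 5·11 + 4 = 59.

59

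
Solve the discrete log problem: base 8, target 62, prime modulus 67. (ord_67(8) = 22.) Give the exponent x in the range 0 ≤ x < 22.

16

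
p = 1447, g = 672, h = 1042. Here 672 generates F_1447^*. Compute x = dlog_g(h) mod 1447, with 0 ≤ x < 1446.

Baby-step giant-step with m = ceil(sqrt(1446)) = 39.
Baby table (672^j mod 1447 for j=0..38):
  0:1  1:672  2:120  3:1055  4:1377  5:711  6:282  7:1394
  8:559  9:875  10:518  11:816  12:1386  13:971  14:1362  15:760
  16:1376  17:39  18:162  19:339  20:629  21:164  22:236  23:869
  24:827  25:96  26:844  27:1391  28:1437  29:515  30:247  31:1026
  32:700  33:125  34:74  35:530  36:198  37:1379  38:608
Giant step factor: 672^(-39) ≡ 912 (mod 1447).
Scan 1042·912^i mod 1447 for i = 0, 1, …:
  i=0: 1042   i=1: 1072   i=2: 939   i=3: 1191
  i=4: 942   i=5: 1033   i=6: 99   i=7: 574
  i=8: 1121   i=9: 770   i=10: 445   i=11: 680
  i=12: 844
Match at i=12, j=26: x = 12·39 + 26 = 494.

494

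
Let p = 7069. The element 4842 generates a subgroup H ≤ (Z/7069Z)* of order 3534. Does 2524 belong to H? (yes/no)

yes

2524 ∈ ⟨4842⟩ iff 2524^3534 ≡ 1 (mod 7069), since |⟨4842⟩| = 3534.
2524^3534 mod 7069 = 1.
Since 1 = 1, 2524 lies in the subgroup.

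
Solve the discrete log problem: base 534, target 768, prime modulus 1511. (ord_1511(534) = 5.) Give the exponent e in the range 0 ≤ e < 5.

3

Successive powers of 534 modulo 1511:
  534^0=1  534^1=534  534^2=1088  534^3=768
So 534^3 ≡ 768 (mod 1511), giving e = 3.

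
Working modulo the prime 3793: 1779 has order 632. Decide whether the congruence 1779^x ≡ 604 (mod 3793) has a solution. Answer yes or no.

no

604 ∈ ⟨1779⟩ iff 604^632 ≡ 1 (mod 3793), since |⟨1779⟩| = 632.
604^632 mod 3793 = 1068.
Since 1068 ≠ 1, 604 does not lie in the subgroup.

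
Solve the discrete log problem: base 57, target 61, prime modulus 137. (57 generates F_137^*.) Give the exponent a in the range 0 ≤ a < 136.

26

Successive powers of 57 modulo 137:
  57^0=1  57^1=57  57^2=98  57^3=106  57^4=14  57^5=113
  57^6=2  57^7=114  57^8=59  57^9=75  57^10=28  57^11=89
  57^12=4  57^13=91  57^14=118  57^15=13  57^16=56  57^17=41
  57^18=8  57^19=45  57^20=99  57^21=26  57^22=112  57^23=82
  57^24=16  57^25=90  57^26=61
So 57^26 ≡ 61 (mod 137), giving a = 26.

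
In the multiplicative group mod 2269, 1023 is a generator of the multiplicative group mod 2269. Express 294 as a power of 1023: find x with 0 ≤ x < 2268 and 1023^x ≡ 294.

2013

Baby-step giant-step with m = ceil(sqrt(2268)) = 48.
Baby table (1023^j mod 2269 for j=0..47):
  0:1  1:1023  2:520  3:1014  4:389  5:872  6:339  7:1909
  8:1567  9:1127  10:269  11:638  12:1471  13:486  14:267  15:861
  16:431  17:727  18:1758  19:1386  20:2022  21:1447  22:893  23:1401
  24:1484  25:171  26:220  27:429  28:950  29:718  30:1627  31:1244
  32:1972  33:215  34:2121  35:619  36:186  37:1951  38:1422  39:277
  40:2015  41:1093  42:1791  43:1110  44:1030  45:874  46:116  47:680
Giant step factor: 1023^(-48) ≡ 1487 (mod 2269).
Scan 294·1487^i mod 2269 for i = 0, 1, …:
  i=0: 294   i=1: 1530   i=2: 1572   i=3: 494
  i=4: 1691   i=5: 465   i=6: 1679   i=7: 773
  i=8: 1337   i=9: 475     …   i=40: 1734
  i=41: 874
Match at i=41, j=45: x = 41·48 + 45 = 2013.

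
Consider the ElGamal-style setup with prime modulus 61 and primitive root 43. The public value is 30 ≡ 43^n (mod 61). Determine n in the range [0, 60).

23

Successive powers of 43 modulo 61:
  43^0=1  43^1=43  43^2=19  43^3=24  43^4=56  43^5=29
  43^6=27  43^7=2  43^8=25  43^9=38  43^10=48  43^11=51
  43^12=58  43^13=54  43^14=4  43^15=50  43^16=15  43^17=35
  43^18=41  43^19=55  43^20=47  43^21=8  43^22=39  43^23=30
So 43^23 ≡ 30 (mod 61), giving n = 23.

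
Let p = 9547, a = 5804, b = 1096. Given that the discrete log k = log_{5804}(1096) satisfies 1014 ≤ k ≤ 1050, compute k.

Compute 5804^1014 mod 9547 = 8468, then multiply by 5804 repeatedly:
  5804^1014=8468  5804^1015=316  5804^1016=1040  5804^1017=2456  5804^1018=953
  5804^1019=3499  5804^1020=1727  5804^1021=8705  5804^1022=1096
Found 1096 at exponent 1022.

1022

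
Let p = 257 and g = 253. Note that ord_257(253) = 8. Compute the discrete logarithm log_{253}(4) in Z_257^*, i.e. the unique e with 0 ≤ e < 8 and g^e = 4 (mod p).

Successive powers of 253 modulo 257:
  253^0=1  253^1=253  253^2=16  253^3=193  253^4=256  253^5=4
So 253^5 ≡ 4 (mod 257), giving e = 5.

5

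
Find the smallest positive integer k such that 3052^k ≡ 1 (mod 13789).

The order of 3052 must divide p − 1 = 13788 = 2^2 · 3^2 · 383.
Divisors: 1, 2, 3, 4, 6, 9, 12, 18, 36, 383, 766, 1149, 1532, 2298, 3447, 4596, 6894, 13788.
Check each in increasing order: 3052^1 ≡ 3052;  3052^2 ≡ 7129;  3052^3 ≡ 12455;  3052^4 ≡ 10176;  3052^6 ≡ 775;  3052^9 ≡ 325;  3052^12 ≡ 7698;  3052^18 ≡ 9102;  3052^36 ≡ 2092;  3052^383 ≡ 13554;  3052^766 ≡ 69;  3052^1149 ≡ 11363;  3052^1532 ≡ 4761;  3052^2298 ≡ 11362;  3052^3447 ≡ 13788;  3052^4596 ≡ 2426;  3052^6894 ≡ 1.
Smallest exponent giving 1 is 6894.

6894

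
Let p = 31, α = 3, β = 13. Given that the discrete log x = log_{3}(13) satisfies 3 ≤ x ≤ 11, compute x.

11

Compute 3^3 mod 31 = 27, then multiply by 3 repeatedly:
  3^3=27  3^4=19  3^5=26  3^6=16  3^7=17
  3^8=20  3^9=29  3^10=25  3^11=13
Found 13 at exponent 11.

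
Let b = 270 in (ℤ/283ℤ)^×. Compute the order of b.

282

The order of 270 must divide p − 1 = 282 = 2 · 3 · 47.
Divisors: 1, 2, 3, 6, 47, 94, 141, 282.
Check each in increasing order: 270^1 ≡ 270;  270^2 ≡ 169;  270^3 ≡ 67;  270^6 ≡ 244;  270^47 ≡ 45;  270^94 ≡ 44;  270^141 ≡ 282;  270^282 ≡ 1.
Smallest exponent giving 1 is 282.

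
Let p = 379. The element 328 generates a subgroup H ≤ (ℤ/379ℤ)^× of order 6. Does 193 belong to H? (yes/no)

no

⟨328⟩ has order 6; its elements mod 379 are {1, 51, 52, 327, 328, 378}.
193 is not in this set.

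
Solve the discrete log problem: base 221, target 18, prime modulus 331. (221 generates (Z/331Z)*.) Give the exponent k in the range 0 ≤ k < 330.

Baby-step giant-step with m = ceil(sqrt(330)) = 19.
Baby table (221^j mod 331 for j=0..18):
  0:1  1:221  2:184  3:282  4:94  5:252  6:84  7:28
  8:230  9:187  10:283  11:315  12:105  13:35  14:122  15:151
  16:271  17:311  18:214
Giant step factor: 221^(-19) ≡ 314 (mod 331).
Scan 18·314^i mod 331 for i = 0, 1, …:
  i=0: 18   i=1: 25   i=2: 237   i=3: 274
  i=4: 307   i=5: 77   i=6: 15   i=7: 76
  i=8: 32   i=9: 118   i=10: 311
Match at i=10, j=17: k = 10·19 + 17 = 207.

207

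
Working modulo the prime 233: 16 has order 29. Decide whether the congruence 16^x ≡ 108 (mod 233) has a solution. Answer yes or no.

108 ∈ ⟨16⟩ iff 108^29 ≡ 1 (mod 233), since |⟨16⟩| = 29.
108^29 mod 233 = 136.
Since 136 ≠ 1, 108 does not lie in the subgroup.

no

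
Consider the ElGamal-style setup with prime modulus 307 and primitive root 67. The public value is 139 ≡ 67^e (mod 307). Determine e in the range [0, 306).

119

Baby-step giant-step with m = ceil(sqrt(306)) = 18.
Baby table (67^j mod 307 for j=0..17):
  0:1  1:67  2:191  3:210  4:255  5:200  6:199  7:132
  8:248  9:38  10:90  11:197  12:305  13:173  14:232  15:194
  16:104  17:214
Giant step factor: 67^(-18) ≡ 280 (mod 307).
Scan 139·280^i mod 307 for i = 0, 1, …:
  i=0: 139   i=1: 238   i=2: 21   i=3: 47
  i=4: 266   i=5: 186   i=6: 197
Match at i=6, j=11: e = 6·18 + 11 = 119.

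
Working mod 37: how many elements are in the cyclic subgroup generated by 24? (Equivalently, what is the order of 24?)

36

The order of 24 must divide p − 1 = 36 = 2^2 · 3^2.
Divisors: 1, 2, 3, 4, 6, 9, 12, 18, 36.
Check each in increasing order: 24^1 ≡ 24;  24^2 ≡ 21;  24^3 ≡ 23;  24^4 ≡ 34;  24^6 ≡ 11;  24^9 ≡ 31;  24^12 ≡ 10;  24^18 ≡ 36;  24^36 ≡ 1.
Smallest exponent giving 1 is 36.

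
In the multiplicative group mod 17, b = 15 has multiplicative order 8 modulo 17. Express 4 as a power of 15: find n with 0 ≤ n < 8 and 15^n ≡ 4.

Successive powers of 15 modulo 17:
  15^0=1  15^1=15  15^2=4
So 15^2 ≡ 4 (mod 17), giving n = 2.

2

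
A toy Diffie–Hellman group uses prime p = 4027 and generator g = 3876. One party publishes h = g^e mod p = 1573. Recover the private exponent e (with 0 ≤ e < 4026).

898

Baby-step giant-step with m = ceil(sqrt(4026)) = 64.
Baby table (3876^j mod 4027 for j=0..63):
  0:1  1:3876  2:2666  3:134  4:3928  5:2868  6:1848  7:2842
  8:1747  9:1985  10:2290  11:532  12:208  13:808  14:2829  15:3710
  16:3570  17:548  18:1819  19:3194  20:946  21:2126  22:1134  23:1927
  24:2994  25:2957  26:490  27:2523  28:1592  29:1228  30:3841  31:3924
  32:3472  33:3265  34:2306  35:2143  36:2594  37:2952  38:1245  39:1274
  40:922  41:1723  42:1582  43:2738  44:1343  45:2584  46:435  47:2774
  48:3961  49:1912  50:1232  51:3237  52:2507  53:4008  54:2869  55:1697
  56:1481  57:1881  58:1886  59:1131  60:2380  61:3050  62:2555  63:787
Giant step factor: 3876^(-64) ≡ 696 (mod 4027).
Scan 1573·696^i mod 4027 for i = 0, 1, …:
  i=0: 1573   i=1: 3491   i=2: 1455   i=3: 1903
  i=4: 3632   i=5: 2943   i=6: 2612   i=7: 1775
  i=8: 3138   i=9: 1414     …   i=13: 756
  i=14: 2666
Match at i=14, j=2: e = 14·64 + 2 = 898.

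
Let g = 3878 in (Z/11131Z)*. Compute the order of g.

11130

The order of 3878 must divide p − 1 = 11130 = 2 · 3 · 5 · 7 · 53.
Divisors: 1, 2, 3, 5, 6, 7, 10, 14, 15, 21, 30, 35, 42, 53, 70, 105, 106, 159, 210, 265, 318, 371, 530, 742, 795, 1113, 1590, 1855, 2226, 3710, 5565, 11130.
Check each in increasing order: 3878^1 ≡ 3878;  3878^2 ≡ 903;  3878^3 ≡ 6700;  3878^5 ≡ 5967;  3878^6 ≡ 9808;  3878^7 ≡ 797;  3878^10 ≡ 8151;  3878^14 ≡ 742;  3878^15 ≡ 5678;  3878^21 ≡ 1431;  3878^30 ≡ 4308;  3878^35 ≡ 4357;  3878^42 ≡ 10788;  3878^53 ≡ 9641;  3878^70 ≡ 5094;  3878^105 ≡ 10475;  3878^106 ≡ 5031;  3878^159 ≡ 6104;  3878^210 ≡ 7358;  3878^265 ≡ 9926;  3878^318 ≡ 3359;  3878^371 ≡ 4040;  3878^530 ≡ 4995;  3878^742 ≡ 3554;  3878^795 ≡ 2896;  3878^1113 ≡ 10301;  3878^1590 ≡ 5173;  3878^1855 ≡ 11026;  3878^2226 ≡ 9909;  3878^3710 ≡ 11025;  3878^5565 ≡ 11130;  3878^11130 ≡ 1.
Smallest exponent giving 1 is 11130.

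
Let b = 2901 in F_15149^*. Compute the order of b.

15148

The order of 2901 must divide p − 1 = 15148 = 2^2 · 7 · 541.
Divisors: 1, 2, 4, 7, 14, 28, 541, 1082, 2164, 3787, 7574, 15148.
Check each in increasing order: 2901^1 ≡ 2901;  2901^2 ≡ 8106;  2901^4 ≡ 6023;  2901^7 ≡ 13826;  2901^14 ≡ 8194;  2901^28 ≡ 1268;  2901^541 ≡ 6148;  2901^1082 ≡ 1149;  2901^2164 ≡ 2238;  2901^3787 ≡ 3466;  2901^7574 ≡ 15148;  2901^15148 ≡ 1.
Smallest exponent giving 1 is 15148.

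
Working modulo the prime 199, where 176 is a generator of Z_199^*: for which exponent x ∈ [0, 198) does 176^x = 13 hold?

Baby-step giant-step with m = ceil(sqrt(198)) = 15.
Baby table (176^j mod 199 for j=0..14):
  0:1  1:176  2:131  3:171  4:47  5:113  6:187  7:77
  8:20  9:137  10:33  11:37  12:144  13:71  14:158
Giant step factor: 176^(-15) ≡ 88 (mod 199).
Scan 13·88^i mod 199 for i = 0, 1, …:
  i=0: 13   i=1: 149   i=2: 177   i=3: 54
  i=4: 175   i=5: 77
Match at i=5, j=7: x = 5·15 + 7 = 82.

82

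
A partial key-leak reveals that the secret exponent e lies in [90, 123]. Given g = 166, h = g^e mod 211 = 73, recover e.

100

Compute 166^90 mod 211 = 144, then multiply by 166 repeatedly:
  166^90=144  166^91=61  166^92=209  166^93=90  166^94=170
  166^95=157  166^96=109  166^97=159  166^98=19  166^99=200
  166^100=73
Found 73 at exponent 100.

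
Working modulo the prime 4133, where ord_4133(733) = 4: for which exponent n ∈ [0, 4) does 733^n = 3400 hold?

Successive powers of 733 modulo 4133:
  733^0=1  733^1=733  733^2=4132  733^3=3400
So 733^3 ≡ 3400 (mod 4133), giving n = 3.

3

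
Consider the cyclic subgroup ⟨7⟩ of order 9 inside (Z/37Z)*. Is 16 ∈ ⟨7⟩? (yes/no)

yes

⟨7⟩ has order 9; its elements mod 37 are {1, 7, 9, 10, 12, 16, 26, 33, 34}.
16 is in this set.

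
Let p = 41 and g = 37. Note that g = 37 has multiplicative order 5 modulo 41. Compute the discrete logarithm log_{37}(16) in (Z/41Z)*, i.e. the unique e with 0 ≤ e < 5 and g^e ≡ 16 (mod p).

Successive powers of 37 modulo 41:
  37^0=1  37^1=37  37^2=16
So 37^2 ≡ 16 (mod 41), giving e = 2.

2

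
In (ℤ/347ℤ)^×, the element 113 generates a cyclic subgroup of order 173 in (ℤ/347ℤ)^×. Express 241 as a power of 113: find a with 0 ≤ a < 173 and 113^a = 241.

Baby-step giant-step with m = ceil(sqrt(173)) = 14.
Baby table (113^j mod 347 for j=0..13):
  0:1  1:113  2:277  3:71  4:42  5:235  6:183  7:206
  8:29  9:154  10:52  11:324  12:177  13:222
Giant step factor: 113^(-14) ≡ 330 (mod 347).
Scan 241·330^i mod 347 for i = 0, 1, …:
  i=0: 241   i=1: 67   i=2: 249   i=3: 278
  i=4: 132   i=5: 185   i=6: 325   i=7: 27
  i=8: 235
Match at i=8, j=5: a = 8·14 + 5 = 117.

117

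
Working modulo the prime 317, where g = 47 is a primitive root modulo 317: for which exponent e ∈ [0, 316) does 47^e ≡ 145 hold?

Baby-step giant-step with m = ceil(sqrt(316)) = 18.
Baby table (47^j mod 317 for j=0..17):
  0:1  1:47  2:307  3:164  4:100  5:262  6:268  7:233
  8:173  9:206  10:172  11:159  12:182  13:312  14:82  15:50
  16:131  17:134
Giant step factor: 47^(-18) ≡ 83 (mod 317).
Scan 145·83^i mod 317 for i = 0, 1, …:
  i=0: 145   i=1: 306   i=2: 38   i=3: 301
  i=4: 257   i=5: 92   i=6: 28   i=7: 105
  i=8: 156   i=9: 268
Match at i=9, j=6: e = 9·18 + 6 = 168.

168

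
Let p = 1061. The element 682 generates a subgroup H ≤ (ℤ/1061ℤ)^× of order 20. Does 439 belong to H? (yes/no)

⟨682⟩ has order 20; its elements mod 1061 are {1, 14, 29, 103, 196, 220, 379, 381, 406, 439, 622, 655, 680, 682, 841, 865, 958, 1032, 1047, 1060}.
439 is in this set.

yes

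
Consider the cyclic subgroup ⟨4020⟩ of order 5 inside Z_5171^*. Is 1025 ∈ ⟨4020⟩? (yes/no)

1025 ∈ ⟨4020⟩ iff 1025^5 ≡ 1 (mod 5171), since |⟨4020⟩| = 5.
1025^5 mod 5171 = 1.
Since 1 = 1, 1025 lies in the subgroup.

yes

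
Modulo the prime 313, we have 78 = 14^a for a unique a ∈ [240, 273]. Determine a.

256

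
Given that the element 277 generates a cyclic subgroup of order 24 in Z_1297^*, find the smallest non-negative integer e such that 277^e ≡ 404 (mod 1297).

19

Successive powers of 277 modulo 1297:
  277^0=1  277^1=277  277^2=206  277^3=1291  277^4=932  277^5=61
  277^6=36  277^7=893  277^8=931  277^9=1081  277^10=1127  277^11=899
  277^12=1296  277^13=1020  277^14=1091  277^15=6  277^16=365  277^17=1236
  277^18=1261  277^19=404
So 277^19 ≡ 404 (mod 1297), giving e = 19.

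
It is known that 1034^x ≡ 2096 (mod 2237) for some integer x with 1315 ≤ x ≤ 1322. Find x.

Compute 1034^1315 mod 2237 = 1154, then multiply by 1034 repeatedly:
  1034^1315=1154  1034^1316=915  1034^1317=2096
Found 2096 at exponent 1317.

1317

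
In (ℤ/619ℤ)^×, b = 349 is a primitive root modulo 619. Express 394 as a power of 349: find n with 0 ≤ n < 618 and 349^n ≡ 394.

Baby-step giant-step with m = ceil(sqrt(618)) = 25.
Baby table (349^j mod 619 for j=0..24):
  0:1  1:349  2:477  3:581  4:356  5:444  6:206  7:90
  8:460  9:219  10:294  11:471  12:344  13:589  14:53  15:546
  16:521  17:462  18:298  19:10  20:395  21:437  22:239  23:465
  24:107
Giant step factor: 349^(-25) ≡ 433 (mod 619).
Scan 394·433^i mod 619 for i = 0, 1, …:
  i=0: 394   i=1: 377   i=2: 444
Match at i=2, j=5: n = 2·25 + 5 = 55.

55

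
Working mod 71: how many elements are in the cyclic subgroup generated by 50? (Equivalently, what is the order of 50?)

35

The order of 50 must divide p − 1 = 70 = 2 · 5 · 7.
Divisors: 1, 2, 5, 7, 10, 14, 35, 70.
Check each in increasing order: 50^1 ≡ 50;  50^2 ≡ 15;  50^5 ≡ 32;  50^7 ≡ 54;  50^10 ≡ 30;  50^14 ≡ 5;  50^35 ≡ 1.
Smallest exponent giving 1 is 35.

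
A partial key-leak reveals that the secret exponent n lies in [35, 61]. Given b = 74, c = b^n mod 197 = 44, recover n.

Compute 74^35 mod 197 = 20, then multiply by 74 repeatedly:
  74^35=20  74^36=101  74^37=185  74^38=97  74^39=86
  74^40=60  74^41=106  74^42=161  74^43=94  74^44=61
  74^45=180  74^46=121  74^47=89  74^48=85  74^49=183
  74^50=146  74^51=166  74^52=70  74^53=58  74^54=155
  74^55=44
Found 44 at exponent 55.

55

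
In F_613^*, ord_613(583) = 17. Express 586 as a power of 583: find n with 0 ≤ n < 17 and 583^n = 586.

13

Successive powers of 583 modulo 613:
  583^0=1  583^1=583  583^2=287  583^3=585  583^4=227  583^5=546
  583^6=171  583^7=387  583^8=37  583^9=116  583^10=198  583^11=190
  583^12=430  583^13=586
So 583^13 ≡ 586 (mod 613), giving n = 13.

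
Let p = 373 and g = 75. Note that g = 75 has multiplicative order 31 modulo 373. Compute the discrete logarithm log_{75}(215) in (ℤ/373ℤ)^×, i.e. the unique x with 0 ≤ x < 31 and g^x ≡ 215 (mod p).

25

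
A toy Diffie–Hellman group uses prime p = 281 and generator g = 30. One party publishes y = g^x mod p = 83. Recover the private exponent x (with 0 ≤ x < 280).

Baby-step giant-step with m = ceil(sqrt(280)) = 17.
Baby table (30^j mod 281 for j=0..16):
  0:1  1:30  2:57  3:24  4:158  5:244  6:14  7:139
  8:236  9:55  10:245  11:44  12:196  13:260  14:213  15:208
  16:58
Giant step factor: 30^(-17) ≡ 255 (mod 281).
Scan 83·255^i mod 281 for i = 0, 1, …:
  i=0: 83   i=1: 90   i=2: 189   i=3: 144
  i=4: 190   i=5: 118   i=6: 23   i=7: 245
Match at i=7, j=10: x = 7·17 + 10 = 129.

129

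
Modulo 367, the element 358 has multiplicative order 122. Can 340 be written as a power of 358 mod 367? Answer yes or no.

yes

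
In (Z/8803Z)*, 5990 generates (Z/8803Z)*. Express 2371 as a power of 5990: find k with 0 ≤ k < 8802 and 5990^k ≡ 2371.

Baby-step giant-step with m = ceil(sqrt(8802)) = 94.
Baby table (5990^j mod 8803 for j=0..93):
  0:1  1:5990  2:7875  3:4776  4:7293  5:4584  6:1603  7:6700
  8:123  9:6121  10:295  11:6450  12:7936  13:440  14:3503  15:5421
  16:6326  17:4628  18:1073  19:1080  20:7798  21:1302  22:8325  23:6558
  24:3434  25:5852  26:8737  27:795  28:8430  29:1692  30:2827  31:5561
  32:8641  33:6753  34:685  35:952  36:6939  37:5647  38:4404  39:6172
  40:6483  41:3137  42:5028  43:2657  44:8409  45:7947  46:4709  47:2098
  48:5139  49:7322  50:2234  51:1100  52:4356  53:348  54:7012  55:2767
  56:7084  57:2700  58:1889  59:3255  60:7608  61:7592  62:8585  63:5827
  64:8638  65:6389  66:3469  67:4230  68:2666  69:698  70:8398  71:3678
  72:6114  73:2380  74:4143  75:913  76:2207  77:6627  78:3003  79:3441
  80:3767  81:2241  82:7818  83:6663  84:7371  85:5245  86:8446  87:699
  88:5585  89:2750  90:2087  91:870  92:8727  93:2516
Giant step factor: 5990^(-94) ≡ 3809 (mod 8803).
Scan 2371·3809^i mod 8803 for i = 0, 1, …:
  i=0: 2371   i=1: 8064   i=2: 2109   i=3: 4845
  i=4: 3517   i=5: 6890   i=6: 2267   i=7: 8063
  i=8: 7103   i=9: 3708     …   i=84: 446
  i=85: 8638
Match at i=85, j=64: k = 85·94 + 64 = 8054.

8054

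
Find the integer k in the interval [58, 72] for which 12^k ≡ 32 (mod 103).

70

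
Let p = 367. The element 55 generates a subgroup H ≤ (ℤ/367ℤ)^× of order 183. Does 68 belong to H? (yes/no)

68 ∈ ⟨55⟩ iff 68^183 ≡ 1 (mod 367), since |⟨55⟩| = 183.
68^183 mod 367 = 366.
Since 366 ≠ 1, 68 does not lie in the subgroup.

no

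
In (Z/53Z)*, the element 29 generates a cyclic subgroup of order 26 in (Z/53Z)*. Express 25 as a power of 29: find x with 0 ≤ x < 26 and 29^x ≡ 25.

19

Successive powers of 29 modulo 53:
  29^0=1  29^1=29  29^2=46  29^3=9  29^4=49  29^5=43
  29^6=28  29^7=17  29^8=16  29^9=40  29^10=47  29^11=38
  29^12=42  29^13=52  29^14=24  29^15=7  29^16=44  29^17=4
  29^18=10  29^19=25
So 29^19 ≡ 25 (mod 53), giving x = 19.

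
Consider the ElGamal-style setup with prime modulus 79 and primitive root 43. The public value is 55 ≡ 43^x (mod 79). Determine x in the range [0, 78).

52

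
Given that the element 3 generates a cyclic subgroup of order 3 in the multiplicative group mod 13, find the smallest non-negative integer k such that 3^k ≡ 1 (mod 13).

0

Successive powers of 3 modulo 13:
  3^0=1
So 3^0 ≡ 1 (mod 13), giving k = 0.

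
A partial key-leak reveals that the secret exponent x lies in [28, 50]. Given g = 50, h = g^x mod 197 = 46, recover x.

Compute 50^28 mod 197 = 164, then multiply by 50 repeatedly:
  50^28=164  50^29=123  50^30=43  50^31=180  50^32=135
  50^33=52  50^34=39  50^35=177  50^36=182  50^37=38
  50^38=127  50^39=46
Found 46 at exponent 39.

39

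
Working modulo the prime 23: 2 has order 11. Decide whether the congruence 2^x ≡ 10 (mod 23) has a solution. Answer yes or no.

no

⟨2⟩ has order 11; its elements mod 23 are {1, 2, 3, 4, 6, 8, 9, 12, 13, 16, 18}.
10 is not in this set.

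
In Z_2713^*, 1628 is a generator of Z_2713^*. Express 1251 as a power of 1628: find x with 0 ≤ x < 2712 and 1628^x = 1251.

1473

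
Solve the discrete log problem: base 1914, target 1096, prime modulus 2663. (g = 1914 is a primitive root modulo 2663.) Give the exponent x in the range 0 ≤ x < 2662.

Baby-step giant-step with m = ceil(sqrt(2662)) = 52.
Baby table (1914^j mod 2663 for j=0..51):
  0:1  1:1914  2:1771  3:2358  4:2090  5:434  6:2483  7:1670
  8:780  9:1640  10:1946  11:1770  12:444  13:319  14:739  15:393
  16:1236  17:960  18:2633  19:1166  20:130  21:1161  22:1212  23:295
  24:74  25:497  26:567  27:1397  28:206  29:160  30:2658  31:1082
  32:1797  33:1525  34:202  35:493  36:900  37:2302  38:1426  39:2452
  40:922  41:1802  42:443  43:1068  44:1631  45:698  46:1809  47:526
  48:150  49:2159  50:2013  51:2184
Giant step factor: 1914^(-52) ≡ 1629 (mod 2663).
Scan 1096·1629^i mod 2663 for i = 0, 1, …:
  i=0: 1096   i=1: 1174   i=2: 412   i=3: 72
  i=4: 116   i=5: 2554   i=6: 860   i=7: 202
Match at i=7, j=34: x = 7·52 + 34 = 398.

398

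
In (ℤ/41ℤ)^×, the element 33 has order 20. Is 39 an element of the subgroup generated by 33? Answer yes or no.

yes

⟨33⟩ has order 20; its elements mod 41 are {1, 2, 4, 5, 8, 9, 10, 16, 18, 20, 21, 23, 25, 31, 32, 33, 36, 37, 39, 40}.
39 is in this set.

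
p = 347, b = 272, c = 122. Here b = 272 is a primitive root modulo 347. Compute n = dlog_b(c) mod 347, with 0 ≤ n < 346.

259

Baby-step giant-step with m = ceil(sqrt(346)) = 19.
Baby table (272^j mod 347 for j=0..18):
  0:1  1:272  2:73  3:77  4:124  5:69  6:30  7:179
  8:108  9:228  10:250  11:335  12:206  13:165  14:117  15:247
  16:213  17:334  18:281
Giant step factor: 272^(-19) ≡ 215 (mod 347).
Scan 122·215^i mod 347 for i = 0, 1, …:
  i=0: 122   i=1: 205   i=2: 6   i=3: 249
  i=4: 97   i=5: 35   i=6: 238   i=7: 161
  i=8: 262   i=9: 116   i=10: 303   i=11: 256
  i=12: 214   i=13: 206
Match at i=13, j=12: n = 13·19 + 12 = 259.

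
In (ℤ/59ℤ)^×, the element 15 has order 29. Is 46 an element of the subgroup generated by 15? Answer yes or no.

46 ∈ ⟨15⟩ iff 46^29 ≡ 1 (mod 59), since |⟨15⟩| = 29.
46^29 mod 59 = 1.
Since 1 = 1, 46 lies in the subgroup.

yes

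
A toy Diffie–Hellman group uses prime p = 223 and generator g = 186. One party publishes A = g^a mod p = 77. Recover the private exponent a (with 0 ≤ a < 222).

Baby-step giant-step with m = ceil(sqrt(222)) = 15.
Baby table (186^j mod 223 for j=0..14):
  0:1  1:186  2:31  3:191  4:69  5:123  6:132  7:22
  8:78  9:13  10:188  11:180  12:30  13:5  14:38
Giant step factor: 186^(-15) ≡ 141 (mod 223).
Scan 77·141^i mod 223 for i = 0, 1, …:
  i=0: 77   i=1: 153   i=2: 165   i=3: 73
  i=4: 35   i=5: 29   i=6: 75   i=7: 94
  i=8: 97   i=9: 74   i=10: 176   i=11: 63
  i=12: 186
Match at i=12, j=1: a = 12·15 + 1 = 181.

181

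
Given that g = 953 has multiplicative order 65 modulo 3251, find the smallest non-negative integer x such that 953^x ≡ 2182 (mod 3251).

36

Baby-step giant-step with m = ceil(sqrt(65)) = 9.
Baby table (953^j mod 3251 for j=0..8):
  0:1  1:953  2:1180  3:2945  4:972  5:3032  6:2608  7:1660
  8:1994
Giant step factor: 953^(-9) ≡ 852 (mod 3251).
Scan 2182·852^i mod 3251 for i = 0, 1, …:
  i=0: 2182   i=1: 2743   i=2: 2818   i=3: 1698
  i=4: 1
Match at i=4, j=0: x = 4·9 + 0 = 36.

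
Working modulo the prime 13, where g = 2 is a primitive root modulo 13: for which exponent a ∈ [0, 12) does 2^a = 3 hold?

4

Successive powers of 2 modulo 13:
  2^0=1  2^1=2  2^2=4  2^3=8  2^4=3
So 2^4 ≡ 3 (mod 13), giving a = 4.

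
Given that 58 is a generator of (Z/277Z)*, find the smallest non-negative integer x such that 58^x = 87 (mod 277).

Baby-step giant-step with m = ceil(sqrt(276)) = 17.
Baby table (58^j mod 277 for j=0..16):
  0:1  1:58  2:40  3:104  4:215  5:5  6:13  7:200
  8:243  9:244  10:25  11:65  12:169  13:107  14:112  15:125
  16:48
Giant step factor: 58^(-17) ≡ 99 (mod 277).
Scan 87·99^i mod 277 for i = 0, 1, …:
  i=0: 87   i=1: 26   i=2: 81   i=3: 263
  i=4: 276   i=5: 178   i=6: 171   i=7: 32
  i=8: 121   i=9: 68   i=10: 84   i=11: 6
  i=12: 40
Match at i=12, j=2: x = 12·17 + 2 = 206.

206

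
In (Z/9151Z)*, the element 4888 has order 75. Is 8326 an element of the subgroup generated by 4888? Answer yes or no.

no

8326 ∈ ⟨4888⟩ iff 8326^75 ≡ 1 (mod 9151), since |⟨4888⟩| = 75.
8326^75 mod 9151 = 3626.
Since 3626 ≠ 1, 8326 does not lie in the subgroup.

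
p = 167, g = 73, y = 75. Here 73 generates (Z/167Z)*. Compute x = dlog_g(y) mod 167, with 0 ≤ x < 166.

16

Baby-step giant-step with m = ceil(sqrt(166)) = 13.
Baby table (73^j mod 167 for j=0..12):
  0:1  1:73  2:152  3:74  4:58  5:59  6:132  7:117
  8:24  9:82  10:141  11:106  12:56
Giant step factor: 73^(-13) ≡ 119 (mod 167).
Scan 75·119^i mod 167 for i = 0, 1, …:
  i=0: 75   i=1: 74
Match at i=1, j=3: x = 1·13 + 3 = 16.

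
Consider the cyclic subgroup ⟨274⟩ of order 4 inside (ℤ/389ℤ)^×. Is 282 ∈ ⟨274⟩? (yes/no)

⟨274⟩ has order 4; its elements mod 389 are {1, 115, 274, 388}.
282 is not in this set.

no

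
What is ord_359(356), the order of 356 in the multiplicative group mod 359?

358

The order of 356 must divide p − 1 = 358 = 2 · 179.
Divisors: 1, 2, 179, 358.
Check each in increasing order: 356^1 ≡ 356;  356^2 ≡ 9;  356^179 ≡ 358;  356^358 ≡ 1.
Smallest exponent giving 1 is 358.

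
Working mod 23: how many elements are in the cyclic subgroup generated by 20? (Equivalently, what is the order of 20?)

The order of 20 must divide p − 1 = 22 = 2 · 11.
Divisors: 1, 2, 11, 22.
Check each in increasing order: 20^1 ≡ 20;  20^2 ≡ 9;  20^11 ≡ 22;  20^22 ≡ 1.
Smallest exponent giving 1 is 22.

22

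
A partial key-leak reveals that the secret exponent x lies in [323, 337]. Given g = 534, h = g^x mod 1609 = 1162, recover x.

328

Compute 534^323 mod 1609 = 717, then multiply by 534 repeatedly:
  534^323=717  534^324=1545  534^325=1222  534^326=903  534^327=1111
  534^328=1162
Found 1162 at exponent 328.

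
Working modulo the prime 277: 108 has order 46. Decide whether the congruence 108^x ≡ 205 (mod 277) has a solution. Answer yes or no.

no

205 ∈ ⟨108⟩ iff 205^46 ≡ 1 (mod 277), since |⟨108⟩| = 46.
205^46 mod 277 = 117.
Since 117 ≠ 1, 205 does not lie in the subgroup.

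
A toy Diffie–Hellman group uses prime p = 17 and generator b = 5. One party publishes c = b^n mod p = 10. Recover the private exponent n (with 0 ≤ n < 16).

7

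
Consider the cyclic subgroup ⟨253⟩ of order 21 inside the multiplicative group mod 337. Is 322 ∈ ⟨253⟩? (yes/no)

no

322 ∈ ⟨253⟩ iff 322^21 ≡ 1 (mod 337), since |⟨253⟩| = 21.
322^21 mod 337 = 59.
Since 59 ≠ 1, 322 does not lie in the subgroup.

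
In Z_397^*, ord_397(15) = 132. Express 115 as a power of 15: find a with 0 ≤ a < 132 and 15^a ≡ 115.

105

Baby-step giant-step with m = ceil(sqrt(132)) = 12.
Baby table (15^j mod 397 for j=0..11):
  0:1  1:15  2:225  3:199  4:206  5:311  6:298  7:103
  8:354  9:149  10:250  11:177
Giant step factor: 15^(-12) ≡ 16 (mod 397).
Scan 115·16^i mod 397 for i = 0, 1, …:
  i=0: 115   i=1: 252   i=2: 62   i=3: 198
  i=4: 389   i=5: 269   i=6: 334   i=7: 183
  i=8: 149
Match at i=8, j=9: a = 8·12 + 9 = 105.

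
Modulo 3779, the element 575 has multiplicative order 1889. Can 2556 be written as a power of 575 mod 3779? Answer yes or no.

no

2556 ∈ ⟨575⟩ iff 2556^1889 ≡ 1 (mod 3779), since |⟨575⟩| = 1889.
2556^1889 mod 3779 = 3778.
Since 3778 ≠ 1, 2556 does not lie in the subgroup.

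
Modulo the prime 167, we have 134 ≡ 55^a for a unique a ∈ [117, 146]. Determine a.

133

Compute 55^117 mod 167 = 113, then multiply by 55 repeatedly:
  55^117=113  55^118=36  55^119=143  55^120=16  55^121=45
  55^122=137  55^123=20  55^124=98  55^125=46  55^126=25
  55^127=39  55^128=141  55^129=73  55^130=7  55^131=51
  55^132=133  55^133=134
Found 134 at exponent 133.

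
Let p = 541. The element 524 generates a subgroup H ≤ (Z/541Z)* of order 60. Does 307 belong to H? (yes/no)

yes

307 ∈ ⟨524⟩ iff 307^60 ≡ 1 (mod 541), since |⟨524⟩| = 60.
307^60 mod 541 = 1.
Since 1 = 1, 307 lies in the subgroup.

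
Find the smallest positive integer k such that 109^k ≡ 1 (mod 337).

336

The order of 109 must divide p − 1 = 336 = 2^4 · 3 · 7.
Divisors: 1, 2, 3, 4, 6, 7, 8, 12, 14, 16, 21, 24, 28, 42, 48, 56, 84, 112, 168, 336.
Check each in increasing order: 109^1 ≡ 109;  109^2 ≡ 86;  109^3 ≡ 275;  109^4 ≡ 319;  109^6 ≡ 137;  109^7 ≡ 105;  109^8 ≡ 324;  109^12 ≡ 234;  109^14 ≡ 241;  109^16 ≡ 169;  109^21 ≡ 30;  109^24 ≡ 162;  109^28 ≡ 117;  109^42 ≡ 226;  109^48 ≡ 295;  109^56 ≡ 209;  109^84 ≡ 189;  109^112 ≡ 208;  109^168 ≡ 336;  109^336 ≡ 1.
Smallest exponent giving 1 is 336.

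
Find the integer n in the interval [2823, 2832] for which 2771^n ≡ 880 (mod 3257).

Compute 2771^2823 mod 3257 = 1904, then multiply by 2771 repeatedly:
  2771^2823=1904  2771^2824=2901  2771^2825=395  2771^2826=193  2771^2827=655
  2771^2828=856  2771^2829=880
Found 880 at exponent 2829.

2829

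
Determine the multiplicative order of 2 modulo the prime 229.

The order of 2 must divide p − 1 = 228 = 2^2 · 3 · 19.
Divisors: 1, 2, 3, 4, 6, 12, 19, 38, 57, 76, 114, 228.
Check each in increasing order: 2^1 ≡ 2;  2^2 ≡ 4;  2^3 ≡ 8;  2^4 ≡ 16;  2^6 ≡ 64;  2^12 ≡ 203;  2^19 ≡ 107;  2^38 ≡ 228;  2^57 ≡ 122;  2^76 ≡ 1.
Smallest exponent giving 1 is 76.

76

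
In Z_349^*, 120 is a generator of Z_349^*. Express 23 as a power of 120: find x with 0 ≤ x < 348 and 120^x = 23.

172

Baby-step giant-step with m = ceil(sqrt(348)) = 19.
Baby table (120^j mod 349 for j=0..18):
  0:1  1:120  2:91  3:101  4:254  5:117  6:80  7:177
  8:300  9:53  10:78  11:286  12:118  13:200  14:268  15:52
  16:307  17:195  18:17
Giant step factor: 120^(-19) ≡ 84 (mod 349).
Scan 23·84^i mod 349 for i = 0, 1, …:
  i=0: 23   i=1: 187   i=2: 3   i=3: 252
  i=4: 228   i=5: 306   i=6: 227   i=7: 222
  i=8: 151   i=9: 120
Match at i=9, j=1: x = 9·19 + 1 = 172.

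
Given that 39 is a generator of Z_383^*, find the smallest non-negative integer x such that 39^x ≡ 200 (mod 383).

158

Baby-step giant-step with m = ceil(sqrt(382)) = 20.
Baby table (39^j mod 383 for j=0..19):
  0:1  1:39  2:372  3:337  4:121  5:123  6:201  7:179
  8:87  9:329  10:192  11:211  12:186  13:360  14:252  15:253
  16:292  17:281  18:235  19:356
Giant step factor: 39^(-20) ≡ 4 (mod 383).
Scan 200·4^i mod 383 for i = 0, 1, …:
  i=0: 200   i=1: 34   i=2: 136   i=3: 161
  i=4: 261   i=5: 278   i=6: 346   i=7: 235
Match at i=7, j=18: x = 7·20 + 18 = 158.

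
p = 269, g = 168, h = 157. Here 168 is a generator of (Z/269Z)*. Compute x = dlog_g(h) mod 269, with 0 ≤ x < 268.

171

Baby-step giant-step with m = ceil(sqrt(268)) = 17.
Baby table (168^j mod 269 for j=0..16):
  0:1  1:168  2:248  3:238  4:172  5:113  6:154  7:48
  8:263  9:68  10:126  11:186  12:44  13:129  14:152  15:250
  16:36
Giant step factor: 168^(-17) ≡ 209 (mod 269).
Scan 157·209^i mod 269 for i = 0, 1, …:
  i=0: 157   i=1: 264   i=2: 31   i=3: 23
  i=4: 234   i=5: 217   i=6: 161   i=7: 24
  i=8: 174   i=9: 51   i=10: 168
Match at i=10, j=1: x = 10·17 + 1 = 171.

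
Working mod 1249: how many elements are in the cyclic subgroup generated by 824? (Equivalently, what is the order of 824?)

The order of 824 must divide p − 1 = 1248 = 2^5 · 3 · 13.
Divisors: 1, 2, 3, 4, 6, 8, 12, 13, 16, 24, 26, 32, 39, 48, 52, 78, 96, 104, 156, 208, 312, 416, 624, 1248.
Check each in increasing order: 824^1 ≡ 824;  824^2 ≡ 769;  824^3 ≡ 413;  824^4 ≡ 584;  824^6 ≡ 705;  824^8 ≡ 79;  824^12 ≡ 1172;  824^13 ≡ 251;  824^16 ≡ 1245;  824^24 ≡ 933;  824^26 ≡ 551;  824^32 ≡ 16;  824^39 ≡ 911;  824^48 ≡ 1185;  824^52 ≡ 94;  824^78 ≡ 585;  824^96 ≡ 349;  824^104 ≡ 93;  824^156 ≡ 1248;  824^208 ≡ 1155;  824^312 ≡ 1.
Smallest exponent giving 1 is 312.

312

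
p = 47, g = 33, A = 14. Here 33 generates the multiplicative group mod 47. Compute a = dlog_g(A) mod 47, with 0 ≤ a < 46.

Baby-step giant-step with m = ceil(sqrt(46)) = 7.
Baby table (33^j mod 47 for j=0..6):
  0:1  1:33  2:8  3:29  4:17  5:44  6:42
Giant step factor: 33^(-7) ≡ 45 (mod 47).
Scan 14·45^i mod 47 for i = 0, 1, …:
  i=0: 14   i=1: 19   i=2: 9   i=3: 29
Match at i=3, j=3: a = 3·7 + 3 = 24.

24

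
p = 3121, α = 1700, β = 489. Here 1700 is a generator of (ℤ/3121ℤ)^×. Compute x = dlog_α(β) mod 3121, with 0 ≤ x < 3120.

2348

Baby-step giant-step with m = ceil(sqrt(3120)) = 56.
Baby table (1700^j mod 3121 for j=0..55):
  0:1  1:1700  2:3075  3:2946  4:2116  5:1808  6:2536  7:1099
  8:1942  9:2503  10:1177  11:339  12:2036  13:11  14:3095  15:2615
  16:1196  17:1429  18:1162  19:2928  20:2726  21:2636  22:2565  23:463
  24:608  25:549  26:121  27:2835  28:676  29:672  30:114  31:298
  32:998  33:1897  34:907  35:126  36:1972  37:446  38:2918  39:1331
  40:3096  41:1194  42:1150  43:1254  44:157  45:1615  46:2141  47:614
  48:1386  49:2966  50:1785  51:888  52:2157  53:2846  54:650  55:166
Giant step factor: 1700^(-56) ≡ 760 (mod 3121).
Scan 489·760^i mod 3121 for i = 0, 1, …:
  i=0: 489   i=1: 241   i=2: 2142   i=3: 1879
  i=4: 1743   i=5: 1376   i=6: 225   i=7: 2466
  i=8: 1560   i=9: 2741     …   i=40: 1165
  i=41: 2157
Match at i=41, j=52: x = 41·56 + 52 = 2348.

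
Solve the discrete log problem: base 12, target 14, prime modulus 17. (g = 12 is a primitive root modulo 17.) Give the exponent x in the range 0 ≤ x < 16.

13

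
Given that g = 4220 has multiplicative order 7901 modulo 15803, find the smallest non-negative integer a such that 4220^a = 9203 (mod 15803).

1824

Baby-step giant-step with m = ceil(sqrt(7901)) = 89.
Baby table (4220^j mod 15803 for j=0..88):
  0:1  1:4220  2:14222  3:12849  4:2687  5:8389  6:2860  7:11511
  8:13801  9:6165  10:4562  11:3586  12:9449  13:3811  14:10769  15:11555
  16:9845  17:15616  18:1010  19:11193  20:15096  21:3227  22:11557  23:2482
  24:12454  25:10905  26:764  27:268  28:8947  29:2973  30:14281  31:8981
  32:4226  33:7936  34:3363  35:766  36:8708  37:5785  38:12868  39:3852
  40:9956  41:9946  42:15155  43:15162  44:13096  45:2029  46:12957  47:160
  48:11474  49:15691  50:1450  51:3239  52:14788  53:15116  54:8612  55:11543
  56:6614  57:2982  58:4852  59:10555  60:9246  61:513  62:15652  63:10703
  64:1686  65:3570  66:5141  67:13304  68:10624  69:169  70:2045  71:1462
  72:6470  73:11619  74:11274  75:9250  76:1590  77:9328  78:14690  79:12434
  80:5520  81:778  82:11939  83:2616  84:9026  85:4490  86:3  87:12660
  88:11060
Giant step factor: 4220^(-89) ≡ 10826 (mod 15803).
Scan 9203·10826^i mod 15803 for i = 0, 1, …:
  i=0: 9203   i=1: 9566   i=2: 4457   i=3: 4923
  i=4: 8682   i=5: 10891   i=6: 15586   i=7: 5405
  i=8: 11824   i=9: 2324     …   i=19: 480
  i=20: 13096
Match at i=20, j=44: a = 20·89 + 44 = 1824.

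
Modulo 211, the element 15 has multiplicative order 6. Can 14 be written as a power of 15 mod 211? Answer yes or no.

14 ∈ ⟨15⟩ iff 14^6 ≡ 1 (mod 211), since |⟨15⟩| = 6.
14^6 mod 211 = 1.
Since 1 = 1, 14 lies in the subgroup.

yes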